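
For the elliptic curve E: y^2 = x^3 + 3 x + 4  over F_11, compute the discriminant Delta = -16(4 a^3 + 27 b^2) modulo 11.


4 a^3 + 27 b^2 = 4*3^3 + 27*4^2 = 108 + 432 = 540
Delta = -16 * (540) = -8640
Delta mod 11 = 6

Delta = 6 (mod 11)


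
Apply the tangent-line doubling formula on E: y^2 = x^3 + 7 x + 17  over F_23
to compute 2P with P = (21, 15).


Doubling: s = (3 x1^2 + a) / (2 y1)
s = (3*21^2 + 7) / (2*15) mod 23 = 6
x3 = s^2 - 2 x1 mod 23 = 6^2 - 2*21 = 17
y3 = s (x1 - x3) - y1 mod 23 = 6 * (21 - 17) - 15 = 9

2P = (17, 9)


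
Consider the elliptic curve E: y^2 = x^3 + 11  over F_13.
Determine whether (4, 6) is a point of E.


Check whether y^2 = x^3 + 0 x + 11 (mod 13) for (x, y) = (4, 6).
LHS: y^2 = 6^2 mod 13 = 10
RHS: x^3 + 0 x + 11 = 4^3 + 0*4 + 11 mod 13 = 10
LHS = RHS

Yes, on the curve


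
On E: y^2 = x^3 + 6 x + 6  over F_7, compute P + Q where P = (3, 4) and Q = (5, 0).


P != Q, so use the chord formula.
s = (y2 - y1) / (x2 - x1) = (3) / (2) mod 7 = 5
x3 = s^2 - x1 - x2 mod 7 = 5^2 - 3 - 5 = 3
y3 = s (x1 - x3) - y1 mod 7 = 5 * (3 - 3) - 4 = 3

P + Q = (3, 3)


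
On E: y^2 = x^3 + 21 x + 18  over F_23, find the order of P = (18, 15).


Compute successive multiples of P until we hit O:
  1P = (18, 15)
  2P = (0, 15)
  3P = (5, 8)
  4P = (9, 4)
  5P = (8, 10)
  6P = (3, 4)
  7P = (10, 20)
  8P = (13, 2)
  ... (continuing to 23P)
  23P = O

ord(P) = 23


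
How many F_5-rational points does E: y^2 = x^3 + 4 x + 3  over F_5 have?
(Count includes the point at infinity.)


For each x in F_5, count y with y^2 = x^3 + 4 x + 3 mod 5:
  x = 2: RHS = 4, y in [2, 3]  -> 2 point(s)
Affine points: 2. Add the point at infinity: total = 3.

#E(F_5) = 3


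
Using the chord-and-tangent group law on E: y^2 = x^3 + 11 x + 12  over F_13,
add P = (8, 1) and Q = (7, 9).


P != Q, so use the chord formula.
s = (y2 - y1) / (x2 - x1) = (8) / (12) mod 13 = 5
x3 = s^2 - x1 - x2 mod 13 = 5^2 - 8 - 7 = 10
y3 = s (x1 - x3) - y1 mod 13 = 5 * (8 - 10) - 1 = 2

P + Q = (10, 2)


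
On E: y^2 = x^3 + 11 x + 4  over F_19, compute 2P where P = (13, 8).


Doubling: s = (3 x1^2 + a) / (2 y1)
s = (3*13^2 + 11) / (2*8) mod 19 = 11
x3 = s^2 - 2 x1 mod 19 = 11^2 - 2*13 = 0
y3 = s (x1 - x3) - y1 mod 19 = 11 * (13 - 0) - 8 = 2

2P = (0, 2)


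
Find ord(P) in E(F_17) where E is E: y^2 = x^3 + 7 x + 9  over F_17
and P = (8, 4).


Compute successive multiples of P until we hit O:
  1P = (8, 4)
  2P = (16, 1)
  3P = (12, 6)
  4P = (10, 12)
  5P = (15, 2)
  6P = (9, 6)
  7P = (4, 4)
  8P = (5, 13)
  ... (continuing to 22P)
  22P = O

ord(P) = 22


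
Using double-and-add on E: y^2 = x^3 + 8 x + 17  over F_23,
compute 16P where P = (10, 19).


k = 16 = 10000_2 (binary, LSB first: 00001)
Double-and-add from P = (10, 19):
  bit 0 = 0: acc unchanged = O
  bit 1 = 0: acc unchanged = O
  bit 2 = 0: acc unchanged = O
  bit 3 = 0: acc unchanged = O
  bit 4 = 1: acc = O + (1, 7) = (1, 7)

16P = (1, 7)


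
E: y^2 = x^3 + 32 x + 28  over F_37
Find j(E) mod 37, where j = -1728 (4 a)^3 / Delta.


Delta = -16(4 a^3 + 27 b^2) mod 37 = 18
-1728 * (4 a)^3 = -1728 * (4*32)^3 mod 37 = 23
j = 23 * 18^(-1) mod 37 = 28

j = 28 (mod 37)


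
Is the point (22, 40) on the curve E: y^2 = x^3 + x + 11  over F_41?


Check whether y^2 = x^3 + 1 x + 11 (mod 41) for (x, y) = (22, 40).
LHS: y^2 = 40^2 mod 41 = 1
RHS: x^3 + 1 x + 11 = 22^3 + 1*22 + 11 mod 41 = 21
LHS != RHS

No, not on the curve


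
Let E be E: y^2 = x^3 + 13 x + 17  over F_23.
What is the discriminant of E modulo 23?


4 a^3 + 27 b^2 = 4*13^3 + 27*17^2 = 8788 + 7803 = 16591
Delta = -16 * (16591) = -265456
Delta mod 23 = 10

Delta = 10 (mod 23)


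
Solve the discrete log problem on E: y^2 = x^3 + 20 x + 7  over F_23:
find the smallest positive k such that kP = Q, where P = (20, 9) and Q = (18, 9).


Enumerate multiples of P until we hit Q = (18, 9):
  1P = (20, 9)
  2P = (18, 9)
Match found at i = 2.

k = 2


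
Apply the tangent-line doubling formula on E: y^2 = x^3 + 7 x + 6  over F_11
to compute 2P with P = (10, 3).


Doubling: s = (3 x1^2 + a) / (2 y1)
s = (3*10^2 + 7) / (2*3) mod 11 = 9
x3 = s^2 - 2 x1 mod 11 = 9^2 - 2*10 = 6
y3 = s (x1 - x3) - y1 mod 11 = 9 * (10 - 6) - 3 = 0

2P = (6, 0)


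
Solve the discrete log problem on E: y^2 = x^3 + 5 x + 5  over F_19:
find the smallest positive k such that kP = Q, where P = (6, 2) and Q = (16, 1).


Enumerate multiples of P until we hit Q = (16, 1):
  1P = (6, 2)
  2P = (13, 14)
  3P = (1, 12)
  4P = (16, 18)
  5P = (14, 8)
  6P = (15, 15)
  7P = (9, 0)
  8P = (15, 4)
  9P = (14, 11)
  10P = (16, 1)
Match found at i = 10.

k = 10


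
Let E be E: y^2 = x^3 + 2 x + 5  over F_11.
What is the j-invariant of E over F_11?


Delta = -16(4 a^3 + 27 b^2) mod 11 = 7
-1728 * (4 a)^3 = -1728 * (4*2)^3 mod 11 = 5
j = 5 * 7^(-1) mod 11 = 7

j = 7 (mod 11)


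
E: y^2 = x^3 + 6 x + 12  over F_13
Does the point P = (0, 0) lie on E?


Check whether y^2 = x^3 + 6 x + 12 (mod 13) for (x, y) = (0, 0).
LHS: y^2 = 0^2 mod 13 = 0
RHS: x^3 + 6 x + 12 = 0^3 + 6*0 + 12 mod 13 = 12
LHS != RHS

No, not on the curve


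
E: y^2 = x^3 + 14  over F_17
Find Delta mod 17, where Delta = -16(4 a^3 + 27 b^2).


4 a^3 + 27 b^2 = 4*0^3 + 27*14^2 = 0 + 5292 = 5292
Delta = -16 * (5292) = -84672
Delta mod 17 = 5

Delta = 5 (mod 17)


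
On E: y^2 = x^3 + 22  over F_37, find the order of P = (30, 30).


Compute successive multiples of P until we hit O:
  1P = (30, 30)
  2P = (4, 30)
  3P = (3, 7)
  4P = (3, 30)
  5P = (4, 7)
  6P = (30, 7)
  7P = O

ord(P) = 7


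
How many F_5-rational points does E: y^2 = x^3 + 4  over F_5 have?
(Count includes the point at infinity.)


For each x in F_5, count y with y^2 = x^3 + 0 x + 4 mod 5:
  x = 0: RHS = 4, y in [2, 3]  -> 2 point(s)
  x = 1: RHS = 0, y in [0]  -> 1 point(s)
  x = 3: RHS = 1, y in [1, 4]  -> 2 point(s)
Affine points: 5. Add the point at infinity: total = 6.

#E(F_5) = 6


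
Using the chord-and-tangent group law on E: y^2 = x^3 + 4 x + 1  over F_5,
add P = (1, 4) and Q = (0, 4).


P != Q, so use the chord formula.
s = (y2 - y1) / (x2 - x1) = (0) / (4) mod 5 = 0
x3 = s^2 - x1 - x2 mod 5 = 0^2 - 1 - 0 = 4
y3 = s (x1 - x3) - y1 mod 5 = 0 * (1 - 4) - 4 = 1

P + Q = (4, 1)


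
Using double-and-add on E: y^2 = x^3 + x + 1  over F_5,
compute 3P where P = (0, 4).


k = 3 = 11_2 (binary, LSB first: 11)
Double-and-add from P = (0, 4):
  bit 0 = 1: acc = O + (0, 4) = (0, 4)
  bit 1 = 1: acc = (0, 4) + (4, 3) = (2, 4)

3P = (2, 4)


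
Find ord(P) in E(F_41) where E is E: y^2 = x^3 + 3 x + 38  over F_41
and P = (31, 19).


Compute successive multiples of P until we hit O:
  1P = (31, 19)
  2P = (12, 30)
  3P = (29, 23)
  4P = (26, 12)
  5P = (4, 27)
  6P = (8, 0)
  7P = (4, 14)
  8P = (26, 29)
  ... (continuing to 12P)
  12P = O

ord(P) = 12


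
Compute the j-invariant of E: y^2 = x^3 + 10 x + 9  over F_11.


Delta = -16(4 a^3 + 27 b^2) mod 11 = 8
-1728 * (4 a)^3 = -1728 * (4*10)^3 mod 11 = 9
j = 9 * 8^(-1) mod 11 = 8

j = 8 (mod 11)


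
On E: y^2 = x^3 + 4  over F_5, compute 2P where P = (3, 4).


Doubling: s = (3 x1^2 + a) / (2 y1)
s = (3*3^2 + 0) / (2*4) mod 5 = 4
x3 = s^2 - 2 x1 mod 5 = 4^2 - 2*3 = 0
y3 = s (x1 - x3) - y1 mod 5 = 4 * (3 - 0) - 4 = 3

2P = (0, 3)


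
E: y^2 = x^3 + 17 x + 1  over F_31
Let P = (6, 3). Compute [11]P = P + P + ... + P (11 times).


k = 11 = 1011_2 (binary, LSB first: 1101)
Double-and-add from P = (6, 3):
  bit 0 = 1: acc = O + (6, 3) = (6, 3)
  bit 1 = 1: acc = (6, 3) + (13, 1) = (26, 16)
  bit 2 = 0: acc unchanged = (26, 16)
  bit 3 = 1: acc = (26, 16) + (15, 29) = (6, 28)

11P = (6, 28)


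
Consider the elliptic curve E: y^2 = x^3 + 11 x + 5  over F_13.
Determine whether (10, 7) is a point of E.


Check whether y^2 = x^3 + 11 x + 5 (mod 13) for (x, y) = (10, 7).
LHS: y^2 = 7^2 mod 13 = 10
RHS: x^3 + 11 x + 5 = 10^3 + 11*10 + 5 mod 13 = 10
LHS = RHS

Yes, on the curve


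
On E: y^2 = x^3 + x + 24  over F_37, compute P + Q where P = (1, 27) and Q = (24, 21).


P != Q, so use the chord formula.
s = (y2 - y1) / (x2 - x1) = (31) / (23) mod 37 = 11
x3 = s^2 - x1 - x2 mod 37 = 11^2 - 1 - 24 = 22
y3 = s (x1 - x3) - y1 mod 37 = 11 * (1 - 22) - 27 = 1

P + Q = (22, 1)


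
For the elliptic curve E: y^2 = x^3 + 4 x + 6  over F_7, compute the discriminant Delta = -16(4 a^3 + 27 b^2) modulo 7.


4 a^3 + 27 b^2 = 4*4^3 + 27*6^2 = 256 + 972 = 1228
Delta = -16 * (1228) = -19648
Delta mod 7 = 1

Delta = 1 (mod 7)


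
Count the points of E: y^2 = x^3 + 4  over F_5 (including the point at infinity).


For each x in F_5, count y with y^2 = x^3 + 0 x + 4 mod 5:
  x = 0: RHS = 4, y in [2, 3]  -> 2 point(s)
  x = 1: RHS = 0, y in [0]  -> 1 point(s)
  x = 3: RHS = 1, y in [1, 4]  -> 2 point(s)
Affine points: 5. Add the point at infinity: total = 6.

#E(F_5) = 6


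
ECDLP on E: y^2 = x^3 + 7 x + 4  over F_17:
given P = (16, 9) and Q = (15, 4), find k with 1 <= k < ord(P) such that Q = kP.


Enumerate multiples of P until we hit Q = (15, 4):
  1P = (16, 9)
  2P = (0, 15)
  3P = (3, 1)
  4P = (2, 14)
  5P = (15, 4)
Match found at i = 5.

k = 5


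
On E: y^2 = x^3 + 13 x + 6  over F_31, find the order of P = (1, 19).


Compute successive multiples of P until we hit O:
  1P = (1, 19)
  2P = (26, 8)
  3P = (22, 20)
  4P = (17, 26)
  5P = (23, 14)
  6P = (23, 17)
  7P = (17, 5)
  8P = (22, 11)
  ... (continuing to 11P)
  11P = O

ord(P) = 11


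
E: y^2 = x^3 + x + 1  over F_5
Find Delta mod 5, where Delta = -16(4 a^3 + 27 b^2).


4 a^3 + 27 b^2 = 4*1^3 + 27*1^2 = 4 + 27 = 31
Delta = -16 * (31) = -496
Delta mod 5 = 4

Delta = 4 (mod 5)


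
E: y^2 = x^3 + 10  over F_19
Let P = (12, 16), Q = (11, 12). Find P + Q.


P != Q, so use the chord formula.
s = (y2 - y1) / (x2 - x1) = (15) / (18) mod 19 = 4
x3 = s^2 - x1 - x2 mod 19 = 4^2 - 12 - 11 = 12
y3 = s (x1 - x3) - y1 mod 19 = 4 * (12 - 12) - 16 = 3

P + Q = (12, 3)


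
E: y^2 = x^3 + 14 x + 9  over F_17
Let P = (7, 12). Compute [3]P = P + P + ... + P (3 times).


k = 3 = 11_2 (binary, LSB first: 11)
Double-and-add from P = (7, 12):
  bit 0 = 1: acc = O + (7, 12) = (7, 12)
  bit 1 = 1: acc = (7, 12) + (5, 0) = (7, 5)

3P = (7, 5)


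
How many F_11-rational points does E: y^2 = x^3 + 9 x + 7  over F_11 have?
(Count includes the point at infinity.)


For each x in F_11, count y with y^2 = x^3 + 9 x + 7 mod 11:
  x = 2: RHS = 0, y in [0]  -> 1 point(s)
  x = 5: RHS = 1, y in [1, 10]  -> 2 point(s)
  x = 9: RHS = 3, y in [5, 6]  -> 2 point(s)
Affine points: 5. Add the point at infinity: total = 6.

#E(F_11) = 6


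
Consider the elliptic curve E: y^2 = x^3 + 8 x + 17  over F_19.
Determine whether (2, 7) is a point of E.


Check whether y^2 = x^3 + 8 x + 17 (mod 19) for (x, y) = (2, 7).
LHS: y^2 = 7^2 mod 19 = 11
RHS: x^3 + 8 x + 17 = 2^3 + 8*2 + 17 mod 19 = 3
LHS != RHS

No, not on the curve


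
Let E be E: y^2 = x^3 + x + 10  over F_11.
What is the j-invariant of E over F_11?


Delta = -16(4 a^3 + 27 b^2) mod 11 = 10
-1728 * (4 a)^3 = -1728 * (4*1)^3 mod 11 = 2
j = 2 * 10^(-1) mod 11 = 9

j = 9 (mod 11)


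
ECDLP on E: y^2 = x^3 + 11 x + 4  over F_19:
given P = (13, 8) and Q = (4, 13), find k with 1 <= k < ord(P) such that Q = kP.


Enumerate multiples of P until we hit Q = (4, 13):
  1P = (13, 8)
  2P = (0, 2)
  3P = (7, 5)
  4P = (4, 6)
  5P = (18, 12)
  6P = (16, 1)
  7P = (6, 1)
  8P = (1, 4)
  9P = (3, 8)
  10P = (3, 11)
  11P = (1, 15)
  12P = (6, 18)
  13P = (16, 18)
  14P = (18, 7)
  15P = (4, 13)
Match found at i = 15.

k = 15


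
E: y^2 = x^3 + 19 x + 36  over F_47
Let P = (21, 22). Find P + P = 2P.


Doubling: s = (3 x1^2 + a) / (2 y1)
s = (3*21^2 + 19) / (2*22) mod 47 = 7
x3 = s^2 - 2 x1 mod 47 = 7^2 - 2*21 = 7
y3 = s (x1 - x3) - y1 mod 47 = 7 * (21 - 7) - 22 = 29

2P = (7, 29)


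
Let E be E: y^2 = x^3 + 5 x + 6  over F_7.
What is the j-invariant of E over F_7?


Delta = -16(4 a^3 + 27 b^2) mod 7 = 3
-1728 * (4 a)^3 = -1728 * (4*5)^3 mod 7 = 6
j = 6 * 3^(-1) mod 7 = 2

j = 2 (mod 7)


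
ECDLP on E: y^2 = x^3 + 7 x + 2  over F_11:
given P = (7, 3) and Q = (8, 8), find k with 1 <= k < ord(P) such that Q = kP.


Enumerate multiples of P until we hit Q = (8, 8):
  1P = (7, 3)
  2P = (8, 8)
Match found at i = 2.

k = 2


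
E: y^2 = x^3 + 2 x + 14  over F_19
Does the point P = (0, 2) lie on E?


Check whether y^2 = x^3 + 2 x + 14 (mod 19) for (x, y) = (0, 2).
LHS: y^2 = 2^2 mod 19 = 4
RHS: x^3 + 2 x + 14 = 0^3 + 2*0 + 14 mod 19 = 14
LHS != RHS

No, not on the curve


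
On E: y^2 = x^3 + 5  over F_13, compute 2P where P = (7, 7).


k = 2 = 10_2 (binary, LSB first: 01)
Double-and-add from P = (7, 7):
  bit 0 = 0: acc unchanged = O
  bit 1 = 1: acc = O + (2, 0) = (2, 0)

2P = (2, 0)


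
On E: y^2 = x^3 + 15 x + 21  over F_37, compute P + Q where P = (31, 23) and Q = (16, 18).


P != Q, so use the chord formula.
s = (y2 - y1) / (x2 - x1) = (32) / (22) mod 37 = 25
x3 = s^2 - x1 - x2 mod 37 = 25^2 - 31 - 16 = 23
y3 = s (x1 - x3) - y1 mod 37 = 25 * (31 - 23) - 23 = 29

P + Q = (23, 29)


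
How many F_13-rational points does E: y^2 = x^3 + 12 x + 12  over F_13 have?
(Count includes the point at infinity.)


For each x in F_13, count y with y^2 = x^3 + 12 x + 12 mod 13:
  x = 0: RHS = 12, y in [5, 8]  -> 2 point(s)
  x = 1: RHS = 12, y in [5, 8]  -> 2 point(s)
  x = 3: RHS = 10, y in [6, 7]  -> 2 point(s)
  x = 6: RHS = 1, y in [1, 12]  -> 2 point(s)
  x = 7: RHS = 10, y in [6, 7]  -> 2 point(s)
  x = 8: RHS = 9, y in [3, 10]  -> 2 point(s)
  x = 9: RHS = 4, y in [2, 11]  -> 2 point(s)
  x = 10: RHS = 1, y in [1, 12]  -> 2 point(s)
  x = 12: RHS = 12, y in [5, 8]  -> 2 point(s)
Affine points: 18. Add the point at infinity: total = 19.

#E(F_13) = 19


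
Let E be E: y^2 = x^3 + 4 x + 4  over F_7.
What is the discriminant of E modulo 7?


4 a^3 + 27 b^2 = 4*4^3 + 27*4^2 = 256 + 432 = 688
Delta = -16 * (688) = -11008
Delta mod 7 = 3

Delta = 3 (mod 7)


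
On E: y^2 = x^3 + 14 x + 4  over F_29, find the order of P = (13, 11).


Compute successive multiples of P until we hit O:
  1P = (13, 11)
  2P = (19, 13)
  3P = (10, 19)
  4P = (26, 14)
  5P = (23, 9)
  6P = (0, 27)
  7P = (17, 14)
  8P = (5, 24)
  ... (continuing to 20P)
  20P = O

ord(P) = 20


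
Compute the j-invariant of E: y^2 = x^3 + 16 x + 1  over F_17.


Delta = -16(4 a^3 + 27 b^2) mod 17 = 6
-1728 * (4 a)^3 = -1728 * (4*16)^3 mod 17 = 7
j = 7 * 6^(-1) mod 17 = 4

j = 4 (mod 17)


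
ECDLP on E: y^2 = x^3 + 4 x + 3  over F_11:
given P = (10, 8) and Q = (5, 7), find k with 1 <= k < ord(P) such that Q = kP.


Enumerate multiples of P until we hit Q = (5, 7):
  1P = (10, 8)
  2P = (0, 6)
  3P = (5, 4)
  4P = (5, 7)
Match found at i = 4.

k = 4


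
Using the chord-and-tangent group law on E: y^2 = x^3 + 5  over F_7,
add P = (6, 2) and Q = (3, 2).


P != Q, so use the chord formula.
s = (y2 - y1) / (x2 - x1) = (0) / (4) mod 7 = 0
x3 = s^2 - x1 - x2 mod 7 = 0^2 - 6 - 3 = 5
y3 = s (x1 - x3) - y1 mod 7 = 0 * (6 - 5) - 2 = 5

P + Q = (5, 5)


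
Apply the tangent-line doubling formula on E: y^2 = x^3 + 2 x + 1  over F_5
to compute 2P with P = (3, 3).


Doubling: s = (3 x1^2 + a) / (2 y1)
s = (3*3^2 + 2) / (2*3) mod 5 = 4
x3 = s^2 - 2 x1 mod 5 = 4^2 - 2*3 = 0
y3 = s (x1 - x3) - y1 mod 5 = 4 * (3 - 0) - 3 = 4

2P = (0, 4)


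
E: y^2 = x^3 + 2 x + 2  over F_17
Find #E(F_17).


For each x in F_17, count y with y^2 = x^3 + 2 x + 2 mod 17:
  x = 0: RHS = 2, y in [6, 11]  -> 2 point(s)
  x = 3: RHS = 1, y in [1, 16]  -> 2 point(s)
  x = 5: RHS = 1, y in [1, 16]  -> 2 point(s)
  x = 6: RHS = 9, y in [3, 14]  -> 2 point(s)
  x = 7: RHS = 2, y in [6, 11]  -> 2 point(s)
  x = 9: RHS = 1, y in [1, 16]  -> 2 point(s)
  x = 10: RHS = 2, y in [6, 11]  -> 2 point(s)
  x = 13: RHS = 15, y in [7, 10]  -> 2 point(s)
  x = 16: RHS = 16, y in [4, 13]  -> 2 point(s)
Affine points: 18. Add the point at infinity: total = 19.

#E(F_17) = 19


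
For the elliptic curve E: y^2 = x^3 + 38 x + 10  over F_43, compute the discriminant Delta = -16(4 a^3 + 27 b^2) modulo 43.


4 a^3 + 27 b^2 = 4*38^3 + 27*10^2 = 219488 + 2700 = 222188
Delta = -16 * (222188) = -3555008
Delta mod 43 = 17

Delta = 17 (mod 43)


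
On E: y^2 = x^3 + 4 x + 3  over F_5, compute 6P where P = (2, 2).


k = 6 = 110_2 (binary, LSB first: 011)
Double-and-add from P = (2, 2):
  bit 0 = 0: acc unchanged = O
  bit 1 = 1: acc = O + (2, 3) = (2, 3)
  bit 2 = 1: acc = (2, 3) + (2, 2) = O

6P = O


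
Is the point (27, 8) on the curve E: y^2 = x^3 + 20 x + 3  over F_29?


Check whether y^2 = x^3 + 20 x + 3 (mod 29) for (x, y) = (27, 8).
LHS: y^2 = 8^2 mod 29 = 6
RHS: x^3 + 20 x + 3 = 27^3 + 20*27 + 3 mod 29 = 13
LHS != RHS

No, not on the curve


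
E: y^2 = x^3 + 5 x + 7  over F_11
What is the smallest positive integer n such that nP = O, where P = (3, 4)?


Compute successive multiples of P until we hit O:
  1P = (3, 4)
  2P = (10, 1)
  3P = (2, 5)
  4P = (7, 0)
  5P = (2, 6)
  6P = (10, 10)
  7P = (3, 7)
  8P = O

ord(P) = 8


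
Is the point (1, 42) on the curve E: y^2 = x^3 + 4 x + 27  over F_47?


Check whether y^2 = x^3 + 4 x + 27 (mod 47) for (x, y) = (1, 42).
LHS: y^2 = 42^2 mod 47 = 25
RHS: x^3 + 4 x + 27 = 1^3 + 4*1 + 27 mod 47 = 32
LHS != RHS

No, not on the curve


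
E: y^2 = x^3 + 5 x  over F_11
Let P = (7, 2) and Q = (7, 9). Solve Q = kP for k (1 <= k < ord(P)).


Enumerate multiples of P until we hit Q = (7, 9):
  1P = (7, 2)
  2P = (0, 0)
  3P = (7, 9)
Match found at i = 3.

k = 3


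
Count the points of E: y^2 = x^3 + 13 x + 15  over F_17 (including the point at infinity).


For each x in F_17, count y with y^2 = x^3 + 13 x + 15 mod 17:
  x = 0: RHS = 15, y in [7, 10]  -> 2 point(s)
  x = 2: RHS = 15, y in [7, 10]  -> 2 point(s)
  x = 3: RHS = 13, y in [8, 9]  -> 2 point(s)
  x = 5: RHS = 1, y in [1, 16]  -> 2 point(s)
  x = 8: RHS = 2, y in [6, 11]  -> 2 point(s)
  x = 13: RHS = 1, y in [1, 16]  -> 2 point(s)
  x = 14: RHS = 0, y in [0]  -> 1 point(s)
  x = 15: RHS = 15, y in [7, 10]  -> 2 point(s)
  x = 16: RHS = 1, y in [1, 16]  -> 2 point(s)
Affine points: 17. Add the point at infinity: total = 18.

#E(F_17) = 18


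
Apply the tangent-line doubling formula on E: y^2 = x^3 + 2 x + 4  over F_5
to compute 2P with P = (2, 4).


Doubling: s = (3 x1^2 + a) / (2 y1)
s = (3*2^2 + 2) / (2*4) mod 5 = 3
x3 = s^2 - 2 x1 mod 5 = 3^2 - 2*2 = 0
y3 = s (x1 - x3) - y1 mod 5 = 3 * (2 - 0) - 4 = 2

2P = (0, 2)


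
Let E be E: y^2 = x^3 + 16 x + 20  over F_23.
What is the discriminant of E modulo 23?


4 a^3 + 27 b^2 = 4*16^3 + 27*20^2 = 16384 + 10800 = 27184
Delta = -16 * (27184) = -434944
Delta mod 23 = 9

Delta = 9 (mod 23)


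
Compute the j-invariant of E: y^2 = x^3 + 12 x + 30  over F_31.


Delta = -16(4 a^3 + 27 b^2) mod 31 = 18
-1728 * (4 a)^3 = -1728 * (4*12)^3 mod 31 = 27
j = 27 * 18^(-1) mod 31 = 17

j = 17 (mod 31)


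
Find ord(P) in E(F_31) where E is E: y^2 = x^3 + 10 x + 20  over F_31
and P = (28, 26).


Compute successive multiples of P until we hit O:
  1P = (28, 26)
  2P = (20, 25)
  3P = (30, 28)
  4P = (5, 28)
  5P = (0, 12)
  6P = (11, 29)
  7P = (27, 3)
  8P = (9, 8)
  ... (continuing to 18P)
  18P = O

ord(P) = 18


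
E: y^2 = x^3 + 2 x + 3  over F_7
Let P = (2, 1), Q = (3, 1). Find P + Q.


P != Q, so use the chord formula.
s = (y2 - y1) / (x2 - x1) = (0) / (1) mod 7 = 0
x3 = s^2 - x1 - x2 mod 7 = 0^2 - 2 - 3 = 2
y3 = s (x1 - x3) - y1 mod 7 = 0 * (2 - 2) - 1 = 6

P + Q = (2, 6)


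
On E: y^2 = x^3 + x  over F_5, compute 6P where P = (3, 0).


k = 6 = 110_2 (binary, LSB first: 011)
Double-and-add from P = (3, 0):
  bit 0 = 0: acc unchanged = O
  bit 1 = 1: acc = O + O = O
  bit 2 = 1: acc = O + O = O

6P = O


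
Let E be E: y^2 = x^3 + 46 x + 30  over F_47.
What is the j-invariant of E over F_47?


Delta = -16(4 a^3 + 27 b^2) mod 47 = 1
-1728 * (4 a)^3 = -1728 * (4*46)^3 mod 47 = 1
j = 1 * 1^(-1) mod 47 = 1

j = 1 (mod 47)


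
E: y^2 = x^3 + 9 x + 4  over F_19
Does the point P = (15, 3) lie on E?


Check whether y^2 = x^3 + 9 x + 4 (mod 19) for (x, y) = (15, 3).
LHS: y^2 = 3^2 mod 19 = 9
RHS: x^3 + 9 x + 4 = 15^3 + 9*15 + 4 mod 19 = 18
LHS != RHS

No, not on the curve


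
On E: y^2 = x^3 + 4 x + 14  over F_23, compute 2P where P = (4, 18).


Doubling: s = (3 x1^2 + a) / (2 y1)
s = (3*4^2 + 4) / (2*18) mod 23 = 4
x3 = s^2 - 2 x1 mod 23 = 4^2 - 2*4 = 8
y3 = s (x1 - x3) - y1 mod 23 = 4 * (4 - 8) - 18 = 12

2P = (8, 12)


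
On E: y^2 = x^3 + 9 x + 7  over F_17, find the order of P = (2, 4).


Compute successive multiples of P until we hit O:
  1P = (2, 4)
  2P = (9, 1)
  3P = (10, 14)
  4P = (14, 15)
  5P = (14, 2)
  6P = (10, 3)
  7P = (9, 16)
  8P = (2, 13)
  ... (continuing to 9P)
  9P = O

ord(P) = 9


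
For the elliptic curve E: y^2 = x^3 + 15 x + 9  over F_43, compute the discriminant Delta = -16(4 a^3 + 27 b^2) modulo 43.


4 a^3 + 27 b^2 = 4*15^3 + 27*9^2 = 13500 + 2187 = 15687
Delta = -16 * (15687) = -250992
Delta mod 43 = 42

Delta = 42 (mod 43)


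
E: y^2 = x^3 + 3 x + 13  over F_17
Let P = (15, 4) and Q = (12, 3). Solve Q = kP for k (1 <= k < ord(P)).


Enumerate multiples of P until we hit Q = (12, 3):
  1P = (15, 4)
  2P = (3, 10)
  3P = (12, 3)
Match found at i = 3.

k = 3


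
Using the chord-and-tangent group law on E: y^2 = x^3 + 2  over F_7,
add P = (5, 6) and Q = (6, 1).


P != Q, so use the chord formula.
s = (y2 - y1) / (x2 - x1) = (2) / (1) mod 7 = 2
x3 = s^2 - x1 - x2 mod 7 = 2^2 - 5 - 6 = 0
y3 = s (x1 - x3) - y1 mod 7 = 2 * (5 - 0) - 6 = 4

P + Q = (0, 4)


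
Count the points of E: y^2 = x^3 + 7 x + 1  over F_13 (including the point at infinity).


For each x in F_13, count y with y^2 = x^3 + 7 x + 1 mod 13:
  x = 0: RHS = 1, y in [1, 12]  -> 2 point(s)
  x = 1: RHS = 9, y in [3, 10]  -> 2 point(s)
  x = 2: RHS = 10, y in [6, 7]  -> 2 point(s)
  x = 3: RHS = 10, y in [6, 7]  -> 2 point(s)
  x = 6: RHS = 12, y in [5, 8]  -> 2 point(s)
  x = 7: RHS = 3, y in [4, 9]  -> 2 point(s)
  x = 8: RHS = 10, y in [6, 7]  -> 2 point(s)
  x = 9: RHS = 0, y in [0]  -> 1 point(s)
Affine points: 15. Add the point at infinity: total = 16.

#E(F_13) = 16


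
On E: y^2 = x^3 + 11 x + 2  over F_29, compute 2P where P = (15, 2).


k = 2 = 10_2 (binary, LSB first: 01)
Double-and-add from P = (15, 2):
  bit 0 = 0: acc unchanged = O
  bit 1 = 1: acc = O + (27, 28) = (27, 28)

2P = (27, 28)


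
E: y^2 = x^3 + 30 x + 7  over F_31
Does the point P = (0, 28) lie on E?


Check whether y^2 = x^3 + 30 x + 7 (mod 31) for (x, y) = (0, 28).
LHS: y^2 = 28^2 mod 31 = 9
RHS: x^3 + 30 x + 7 = 0^3 + 30*0 + 7 mod 31 = 7
LHS != RHS

No, not on the curve


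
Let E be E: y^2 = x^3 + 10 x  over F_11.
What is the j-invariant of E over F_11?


Delta = -16(4 a^3 + 27 b^2) mod 11 = 9
-1728 * (4 a)^3 = -1728 * (4*10)^3 mod 11 = 9
j = 9 * 9^(-1) mod 11 = 1

j = 1 (mod 11)


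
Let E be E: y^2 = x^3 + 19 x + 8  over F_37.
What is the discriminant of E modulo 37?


4 a^3 + 27 b^2 = 4*19^3 + 27*8^2 = 27436 + 1728 = 29164
Delta = -16 * (29164) = -466624
Delta mod 37 = 20

Delta = 20 (mod 37)


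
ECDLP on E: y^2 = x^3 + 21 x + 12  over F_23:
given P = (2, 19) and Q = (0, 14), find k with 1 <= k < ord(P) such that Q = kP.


Enumerate multiples of P until we hit Q = (0, 14):
  1P = (2, 19)
  2P = (22, 6)
  3P = (5, 14)
  4P = (6, 3)
  5P = (8, 5)
  6P = (21, 10)
  7P = (18, 14)
  8P = (19, 5)
  9P = (10, 16)
  10P = (0, 9)
  11P = (0, 14)
Match found at i = 11.

k = 11


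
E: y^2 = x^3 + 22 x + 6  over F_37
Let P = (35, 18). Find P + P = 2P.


Doubling: s = (3 x1^2 + a) / (2 y1)
s = (3*35^2 + 22) / (2*18) mod 37 = 3
x3 = s^2 - 2 x1 mod 37 = 3^2 - 2*35 = 13
y3 = s (x1 - x3) - y1 mod 37 = 3 * (35 - 13) - 18 = 11

2P = (13, 11)


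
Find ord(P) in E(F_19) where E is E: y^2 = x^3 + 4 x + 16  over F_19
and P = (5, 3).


Compute successive multiples of P until we hit O:
  1P = (5, 3)
  2P = (14, 2)
  3P = (4, 18)
  4P = (7, 8)
  5P = (18, 12)
  6P = (3, 13)
  7P = (17, 0)
  8P = (3, 6)
  ... (continuing to 14P)
  14P = O

ord(P) = 14


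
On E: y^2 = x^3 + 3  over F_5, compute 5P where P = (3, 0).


k = 5 = 101_2 (binary, LSB first: 101)
Double-and-add from P = (3, 0):
  bit 0 = 1: acc = O + (3, 0) = (3, 0)
  bit 1 = 0: acc unchanged = (3, 0)
  bit 2 = 1: acc = (3, 0) + O = (3, 0)

5P = (3, 0)


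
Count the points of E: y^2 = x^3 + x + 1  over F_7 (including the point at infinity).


For each x in F_7, count y with y^2 = x^3 + 1 x + 1 mod 7:
  x = 0: RHS = 1, y in [1, 6]  -> 2 point(s)
  x = 2: RHS = 4, y in [2, 5]  -> 2 point(s)
Affine points: 4. Add the point at infinity: total = 5.

#E(F_7) = 5


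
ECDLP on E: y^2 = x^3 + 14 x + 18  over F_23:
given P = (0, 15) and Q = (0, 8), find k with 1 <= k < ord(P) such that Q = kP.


Enumerate multiples of P until we hit Q = (0, 8):
  1P = (0, 15)
  2P = (4, 0)
  3P = (0, 8)
Match found at i = 3.

k = 3


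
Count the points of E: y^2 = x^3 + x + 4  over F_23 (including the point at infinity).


For each x in F_23, count y with y^2 = x^3 + 1 x + 4 mod 23:
  x = 0: RHS = 4, y in [2, 21]  -> 2 point(s)
  x = 1: RHS = 6, y in [11, 12]  -> 2 point(s)
  x = 4: RHS = 3, y in [7, 16]  -> 2 point(s)
  x = 7: RHS = 9, y in [3, 20]  -> 2 point(s)
  x = 8: RHS = 18, y in [8, 15]  -> 2 point(s)
  x = 9: RHS = 6, y in [11, 12]  -> 2 point(s)
  x = 10: RHS = 2, y in [5, 18]  -> 2 point(s)
  x = 11: RHS = 12, y in [9, 14]  -> 2 point(s)
  x = 13: RHS = 6, y in [11, 12]  -> 2 point(s)
  x = 14: RHS = 2, y in [5, 18]  -> 2 point(s)
  x = 15: RHS = 13, y in [6, 17]  -> 2 point(s)
  x = 17: RHS = 12, y in [9, 14]  -> 2 point(s)
  x = 18: RHS = 12, y in [9, 14]  -> 2 point(s)
  x = 22: RHS = 2, y in [5, 18]  -> 2 point(s)
Affine points: 28. Add the point at infinity: total = 29.

#E(F_23) = 29


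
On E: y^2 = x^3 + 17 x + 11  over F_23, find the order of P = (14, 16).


Compute successive multiples of P until we hit O:
  1P = (14, 16)
  2P = (1, 12)
  3P = (10, 10)
  4P = (7, 6)
  5P = (20, 5)
  6P = (16, 3)
  7P = (18, 10)
  8P = (22, 19)
  ... (continuing to 17P)
  17P = O

ord(P) = 17


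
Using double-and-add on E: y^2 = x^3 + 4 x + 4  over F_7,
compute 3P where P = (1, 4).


k = 3 = 11_2 (binary, LSB first: 11)
Double-and-add from P = (1, 4):
  bit 0 = 1: acc = O + (1, 4) = (1, 4)
  bit 1 = 1: acc = (1, 4) + (5, 3) = (5, 4)

3P = (5, 4)


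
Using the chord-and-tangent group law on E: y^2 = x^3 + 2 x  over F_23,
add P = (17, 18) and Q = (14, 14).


P != Q, so use the chord formula.
s = (y2 - y1) / (x2 - x1) = (19) / (20) mod 23 = 9
x3 = s^2 - x1 - x2 mod 23 = 9^2 - 17 - 14 = 4
y3 = s (x1 - x3) - y1 mod 23 = 9 * (17 - 4) - 18 = 7

P + Q = (4, 7)


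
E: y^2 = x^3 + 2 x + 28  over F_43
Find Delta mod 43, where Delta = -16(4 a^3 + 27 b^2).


4 a^3 + 27 b^2 = 4*2^3 + 27*28^2 = 32 + 21168 = 21200
Delta = -16 * (21200) = -339200
Delta mod 43 = 27

Delta = 27 (mod 43)


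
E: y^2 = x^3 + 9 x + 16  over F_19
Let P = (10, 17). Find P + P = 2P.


Doubling: s = (3 x1^2 + a) / (2 y1)
s = (3*10^2 + 9) / (2*17) mod 19 = 13
x3 = s^2 - 2 x1 mod 19 = 13^2 - 2*10 = 16
y3 = s (x1 - x3) - y1 mod 19 = 13 * (10 - 16) - 17 = 0

2P = (16, 0)


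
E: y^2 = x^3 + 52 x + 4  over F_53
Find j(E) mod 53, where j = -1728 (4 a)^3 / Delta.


Delta = -16(4 a^3 + 27 b^2) mod 53 = 42
-1728 * (4 a)^3 = -1728 * (4*52)^3 mod 53 = 34
j = 34 * 42^(-1) mod 53 = 21

j = 21 (mod 53)


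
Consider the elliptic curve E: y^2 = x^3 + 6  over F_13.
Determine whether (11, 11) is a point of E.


Check whether y^2 = x^3 + 0 x + 6 (mod 13) for (x, y) = (11, 11).
LHS: y^2 = 11^2 mod 13 = 4
RHS: x^3 + 0 x + 6 = 11^3 + 0*11 + 6 mod 13 = 11
LHS != RHS

No, not on the curve


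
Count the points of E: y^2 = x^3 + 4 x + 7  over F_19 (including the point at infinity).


For each x in F_19, count y with y^2 = x^3 + 4 x + 7 mod 19:
  x = 0: RHS = 7, y in [8, 11]  -> 2 point(s)
  x = 2: RHS = 4, y in [2, 17]  -> 2 point(s)
  x = 4: RHS = 11, y in [7, 12]  -> 2 point(s)
  x = 5: RHS = 0, y in [0]  -> 1 point(s)
  x = 6: RHS = 0, y in [0]  -> 1 point(s)
  x = 7: RHS = 17, y in [6, 13]  -> 2 point(s)
  x = 8: RHS = 0, y in [0]  -> 1 point(s)
  x = 12: RHS = 16, y in [4, 15]  -> 2 point(s)
  x = 16: RHS = 6, y in [5, 14]  -> 2 point(s)
Affine points: 15. Add the point at infinity: total = 16.

#E(F_19) = 16


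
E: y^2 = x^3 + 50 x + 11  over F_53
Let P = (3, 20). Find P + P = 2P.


Doubling: s = (3 x1^2 + a) / (2 y1)
s = (3*3^2 + 50) / (2*20) mod 53 = 43
x3 = s^2 - 2 x1 mod 53 = 43^2 - 2*3 = 41
y3 = s (x1 - x3) - y1 mod 53 = 43 * (3 - 41) - 20 = 42

2P = (41, 42)


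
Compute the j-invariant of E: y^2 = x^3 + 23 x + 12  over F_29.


Delta = -16(4 a^3 + 27 b^2) mod 29 = 17
-1728 * (4 a)^3 = -1728 * (4*23)^3 mod 29 = 21
j = 21 * 17^(-1) mod 29 = 20

j = 20 (mod 29)


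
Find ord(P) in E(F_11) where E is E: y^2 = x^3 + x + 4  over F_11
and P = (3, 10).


Compute successive multiples of P until we hit O:
  1P = (3, 10)
  2P = (3, 1)
  3P = O

ord(P) = 3


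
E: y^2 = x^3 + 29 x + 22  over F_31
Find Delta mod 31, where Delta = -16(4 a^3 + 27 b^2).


4 a^3 + 27 b^2 = 4*29^3 + 27*22^2 = 97556 + 13068 = 110624
Delta = -16 * (110624) = -1769984
Delta mod 31 = 23

Delta = 23 (mod 31)


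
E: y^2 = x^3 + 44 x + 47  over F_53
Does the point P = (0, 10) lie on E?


Check whether y^2 = x^3 + 44 x + 47 (mod 53) for (x, y) = (0, 10).
LHS: y^2 = 10^2 mod 53 = 47
RHS: x^3 + 44 x + 47 = 0^3 + 44*0 + 47 mod 53 = 47
LHS = RHS

Yes, on the curve


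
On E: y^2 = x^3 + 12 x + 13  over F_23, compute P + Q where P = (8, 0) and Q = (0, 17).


P != Q, so use the chord formula.
s = (y2 - y1) / (x2 - x1) = (17) / (15) mod 23 = 18
x3 = s^2 - x1 - x2 mod 23 = 18^2 - 8 - 0 = 17
y3 = s (x1 - x3) - y1 mod 23 = 18 * (8 - 17) - 0 = 22

P + Q = (17, 22)


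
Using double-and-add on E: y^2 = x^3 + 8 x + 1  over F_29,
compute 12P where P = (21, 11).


k = 12 = 1100_2 (binary, LSB first: 0011)
Double-and-add from P = (21, 11):
  bit 0 = 0: acc unchanged = O
  bit 1 = 0: acc unchanged = O
  bit 2 = 1: acc = O + (3, 20) = (3, 20)
  bit 3 = 1: acc = (3, 20) + (7, 20) = (19, 9)

12P = (19, 9)


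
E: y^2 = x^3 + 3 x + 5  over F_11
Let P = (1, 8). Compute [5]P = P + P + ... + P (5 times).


k = 5 = 101_2 (binary, LSB first: 101)
Double-and-add from P = (1, 8):
  bit 0 = 1: acc = O + (1, 8) = (1, 8)
  bit 1 = 0: acc unchanged = (1, 8)
  bit 2 = 1: acc = (1, 8) + (0, 7) = (0, 4)

5P = (0, 4)


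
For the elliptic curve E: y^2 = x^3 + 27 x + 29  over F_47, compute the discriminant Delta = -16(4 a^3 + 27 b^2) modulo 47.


4 a^3 + 27 b^2 = 4*27^3 + 27*29^2 = 78732 + 22707 = 101439
Delta = -16 * (101439) = -1623024
Delta mod 47 = 27

Delta = 27 (mod 47)


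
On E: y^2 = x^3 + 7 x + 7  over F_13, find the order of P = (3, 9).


Compute successive multiples of P until we hit O:
  1P = (3, 9)
  2P = (8, 9)
  3P = (2, 4)
  4P = (7, 10)
  5P = (12, 5)
  6P = (12, 8)
  7P = (7, 3)
  8P = (2, 9)
  ... (continuing to 11P)
  11P = O

ord(P) = 11


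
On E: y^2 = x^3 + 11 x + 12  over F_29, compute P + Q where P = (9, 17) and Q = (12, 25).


P != Q, so use the chord formula.
s = (y2 - y1) / (x2 - x1) = (8) / (3) mod 29 = 22
x3 = s^2 - x1 - x2 mod 29 = 22^2 - 9 - 12 = 28
y3 = s (x1 - x3) - y1 mod 29 = 22 * (9 - 28) - 17 = 0

P + Q = (28, 0)


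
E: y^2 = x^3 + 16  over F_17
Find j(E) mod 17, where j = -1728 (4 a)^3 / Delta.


Delta = -16(4 a^3 + 27 b^2) mod 17 = 10
-1728 * (4 a)^3 = -1728 * (4*0)^3 mod 17 = 0
j = 0 * 10^(-1) mod 17 = 0

j = 0 (mod 17)


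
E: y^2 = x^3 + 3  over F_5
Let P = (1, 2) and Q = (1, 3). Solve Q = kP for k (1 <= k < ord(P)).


Enumerate multiples of P until we hit Q = (1, 3):
  1P = (1, 2)
  2P = (2, 1)
  3P = (3, 0)
  4P = (2, 4)
  5P = (1, 3)
Match found at i = 5.

k = 5


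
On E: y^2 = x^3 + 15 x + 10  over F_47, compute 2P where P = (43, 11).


Doubling: s = (3 x1^2 + a) / (2 y1)
s = (3*43^2 + 15) / (2*11) mod 47 = 5
x3 = s^2 - 2 x1 mod 47 = 5^2 - 2*43 = 33
y3 = s (x1 - x3) - y1 mod 47 = 5 * (43 - 33) - 11 = 39

2P = (33, 39)


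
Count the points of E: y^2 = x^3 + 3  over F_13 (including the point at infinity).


For each x in F_13, count y with y^2 = x^3 + 0 x + 3 mod 13:
  x = 0: RHS = 3, y in [4, 9]  -> 2 point(s)
  x = 1: RHS = 4, y in [2, 11]  -> 2 point(s)
  x = 3: RHS = 4, y in [2, 11]  -> 2 point(s)
  x = 9: RHS = 4, y in [2, 11]  -> 2 point(s)
Affine points: 8. Add the point at infinity: total = 9.

#E(F_13) = 9


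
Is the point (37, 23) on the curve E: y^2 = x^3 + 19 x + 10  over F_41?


Check whether y^2 = x^3 + 19 x + 10 (mod 41) for (x, y) = (37, 23).
LHS: y^2 = 23^2 mod 41 = 37
RHS: x^3 + 19 x + 10 = 37^3 + 19*37 + 10 mod 41 = 34
LHS != RHS

No, not on the curve


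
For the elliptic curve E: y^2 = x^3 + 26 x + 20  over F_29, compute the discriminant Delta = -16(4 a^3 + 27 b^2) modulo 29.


4 a^3 + 27 b^2 = 4*26^3 + 27*20^2 = 70304 + 10800 = 81104
Delta = -16 * (81104) = -1297664
Delta mod 29 = 28

Delta = 28 (mod 29)


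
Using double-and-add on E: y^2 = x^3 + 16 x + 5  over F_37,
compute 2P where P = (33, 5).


k = 2 = 10_2 (binary, LSB first: 01)
Double-and-add from P = (33, 5):
  bit 0 = 0: acc unchanged = O
  bit 1 = 1: acc = O + (9, 8) = (9, 8)

2P = (9, 8)


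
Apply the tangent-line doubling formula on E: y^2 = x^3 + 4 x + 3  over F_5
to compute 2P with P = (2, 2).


Doubling: s = (3 x1^2 + a) / (2 y1)
s = (3*2^2 + 4) / (2*2) mod 5 = 4
x3 = s^2 - 2 x1 mod 5 = 4^2 - 2*2 = 2
y3 = s (x1 - x3) - y1 mod 5 = 4 * (2 - 2) - 2 = 3

2P = (2, 3)


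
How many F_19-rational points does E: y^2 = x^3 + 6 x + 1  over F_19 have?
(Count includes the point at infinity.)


For each x in F_19, count y with y^2 = x^3 + 6 x + 1 mod 19:
  x = 0: RHS = 1, y in [1, 18]  -> 2 point(s)
  x = 5: RHS = 4, y in [2, 17]  -> 2 point(s)
  x = 6: RHS = 6, y in [5, 14]  -> 2 point(s)
  x = 7: RHS = 6, y in [5, 14]  -> 2 point(s)
  x = 9: RHS = 5, y in [9, 10]  -> 2 point(s)
  x = 10: RHS = 16, y in [4, 15]  -> 2 point(s)
  x = 11: RHS = 11, y in [7, 12]  -> 2 point(s)
  x = 14: RHS = 17, y in [6, 13]  -> 2 point(s)
  x = 17: RHS = 0, y in [0]  -> 1 point(s)
Affine points: 17. Add the point at infinity: total = 18.

#E(F_19) = 18


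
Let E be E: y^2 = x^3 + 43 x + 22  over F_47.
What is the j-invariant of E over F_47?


Delta = -16(4 a^3 + 27 b^2) mod 47 = 22
-1728 * (4 a)^3 = -1728 * (4*43)^3 mod 47 = 17
j = 17 * 22^(-1) mod 47 = 20

j = 20 (mod 47)


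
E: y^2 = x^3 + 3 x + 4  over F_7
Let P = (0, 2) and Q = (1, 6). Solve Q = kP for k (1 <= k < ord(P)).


Enumerate multiples of P until we hit Q = (1, 6):
  1P = (0, 2)
  2P = (1, 6)
Match found at i = 2.

k = 2


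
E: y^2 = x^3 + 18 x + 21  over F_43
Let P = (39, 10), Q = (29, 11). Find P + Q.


P != Q, so use the chord formula.
s = (y2 - y1) / (x2 - x1) = (1) / (33) mod 43 = 30
x3 = s^2 - x1 - x2 mod 43 = 30^2 - 39 - 29 = 15
y3 = s (x1 - x3) - y1 mod 43 = 30 * (39 - 15) - 10 = 22

P + Q = (15, 22)


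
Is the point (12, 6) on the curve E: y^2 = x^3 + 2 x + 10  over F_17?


Check whether y^2 = x^3 + 2 x + 10 (mod 17) for (x, y) = (12, 6).
LHS: y^2 = 6^2 mod 17 = 2
RHS: x^3 + 2 x + 10 = 12^3 + 2*12 + 10 mod 17 = 11
LHS != RHS

No, not on the curve


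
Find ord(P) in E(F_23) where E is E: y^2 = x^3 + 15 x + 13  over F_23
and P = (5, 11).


Compute successive multiples of P until we hit O:
  1P = (5, 11)
  2P = (17, 11)
  3P = (1, 12)
  4P = (7, 1)
  5P = (13, 6)
  6P = (0, 6)
  7P = (19, 21)
  8P = (15, 18)
  ... (continuing to 30P)
  30P = O

ord(P) = 30


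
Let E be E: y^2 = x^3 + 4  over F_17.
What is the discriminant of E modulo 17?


4 a^3 + 27 b^2 = 4*0^3 + 27*4^2 = 0 + 432 = 432
Delta = -16 * (432) = -6912
Delta mod 17 = 7

Delta = 7 (mod 17)


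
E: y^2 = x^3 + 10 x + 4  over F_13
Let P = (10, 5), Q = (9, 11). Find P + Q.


P != Q, so use the chord formula.
s = (y2 - y1) / (x2 - x1) = (6) / (12) mod 13 = 7
x3 = s^2 - x1 - x2 mod 13 = 7^2 - 10 - 9 = 4
y3 = s (x1 - x3) - y1 mod 13 = 7 * (10 - 4) - 5 = 11

P + Q = (4, 11)


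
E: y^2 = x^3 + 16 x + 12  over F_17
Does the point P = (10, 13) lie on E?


Check whether y^2 = x^3 + 16 x + 12 (mod 17) for (x, y) = (10, 13).
LHS: y^2 = 13^2 mod 17 = 16
RHS: x^3 + 16 x + 12 = 10^3 + 16*10 + 12 mod 17 = 16
LHS = RHS

Yes, on the curve


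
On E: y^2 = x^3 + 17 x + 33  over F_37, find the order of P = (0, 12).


Compute successive multiples of P until we hit O:
  1P = (0, 12)
  2P = (12, 35)
  3P = (13, 34)
  4P = (3, 0)
  5P = (13, 3)
  6P = (12, 2)
  7P = (0, 25)
  8P = O

ord(P) = 8


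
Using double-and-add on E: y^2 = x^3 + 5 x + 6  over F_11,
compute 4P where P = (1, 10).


k = 4 = 100_2 (binary, LSB first: 001)
Double-and-add from P = (1, 10):
  bit 0 = 0: acc unchanged = O
  bit 1 = 0: acc unchanged = O
  bit 2 = 1: acc = O + (3, 2) = (3, 2)

4P = (3, 2)


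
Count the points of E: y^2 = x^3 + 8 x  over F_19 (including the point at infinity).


For each x in F_19, count y with y^2 = x^3 + 8 x + 0 mod 19:
  x = 0: RHS = 0, y in [0]  -> 1 point(s)
  x = 1: RHS = 9, y in [3, 16]  -> 2 point(s)
  x = 2: RHS = 5, y in [9, 10]  -> 2 point(s)
  x = 4: RHS = 1, y in [1, 18]  -> 2 point(s)
  x = 6: RHS = 17, y in [6, 13]  -> 2 point(s)
  x = 7: RHS = 0, y in [0]  -> 1 point(s)
  x = 8: RHS = 6, y in [5, 14]  -> 2 point(s)
  x = 10: RHS = 16, y in [4, 15]  -> 2 point(s)
  x = 12: RHS = 0, y in [0]  -> 1 point(s)
  x = 14: RHS = 6, y in [5, 14]  -> 2 point(s)
  x = 16: RHS = 6, y in [5, 14]  -> 2 point(s)
Affine points: 19. Add the point at infinity: total = 20.

#E(F_19) = 20


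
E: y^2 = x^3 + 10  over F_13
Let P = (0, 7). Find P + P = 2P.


Doubling: s = (3 x1^2 + a) / (2 y1)
s = (3*0^2 + 0) / (2*7) mod 13 = 0
x3 = s^2 - 2 x1 mod 13 = 0^2 - 2*0 = 0
y3 = s (x1 - x3) - y1 mod 13 = 0 * (0 - 0) - 7 = 6

2P = (0, 6)


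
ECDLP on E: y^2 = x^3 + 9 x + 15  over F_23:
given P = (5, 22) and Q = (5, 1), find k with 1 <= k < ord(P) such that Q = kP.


Enumerate multiples of P until we hit Q = (5, 1):
  1P = (5, 22)
  2P = (6, 20)
  3P = (16, 0)
  4P = (6, 3)
  5P = (5, 1)
Match found at i = 5.

k = 5


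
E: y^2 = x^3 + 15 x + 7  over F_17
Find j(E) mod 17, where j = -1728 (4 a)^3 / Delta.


Delta = -16(4 a^3 + 27 b^2) mod 17 = 16
-1728 * (4 a)^3 = -1728 * (4*15)^3 mod 17 = 5
j = 5 * 16^(-1) mod 17 = 12

j = 12 (mod 17)


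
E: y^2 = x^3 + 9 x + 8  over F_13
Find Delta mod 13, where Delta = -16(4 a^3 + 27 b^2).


4 a^3 + 27 b^2 = 4*9^3 + 27*8^2 = 2916 + 1728 = 4644
Delta = -16 * (4644) = -74304
Delta mod 13 = 4

Delta = 4 (mod 13)


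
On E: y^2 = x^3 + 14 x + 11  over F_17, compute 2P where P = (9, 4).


k = 2 = 10_2 (binary, LSB first: 01)
Double-and-add from P = (9, 4):
  bit 0 = 0: acc unchanged = O
  bit 1 = 1: acc = O + (15, 3) = (15, 3)

2P = (15, 3)


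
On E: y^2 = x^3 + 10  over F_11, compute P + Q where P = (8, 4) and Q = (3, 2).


P != Q, so use the chord formula.
s = (y2 - y1) / (x2 - x1) = (9) / (6) mod 11 = 7
x3 = s^2 - x1 - x2 mod 11 = 7^2 - 8 - 3 = 5
y3 = s (x1 - x3) - y1 mod 11 = 7 * (8 - 5) - 4 = 6

P + Q = (5, 6)


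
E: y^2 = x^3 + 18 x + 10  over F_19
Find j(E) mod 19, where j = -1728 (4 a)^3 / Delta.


Delta = -16(4 a^3 + 27 b^2) mod 19 = 13
-1728 * (4 a)^3 = -1728 * (4*18)^3 mod 19 = 12
j = 12 * 13^(-1) mod 19 = 17

j = 17 (mod 19)


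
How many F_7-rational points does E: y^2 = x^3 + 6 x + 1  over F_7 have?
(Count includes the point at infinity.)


For each x in F_7, count y with y^2 = x^3 + 6 x + 1 mod 7:
  x = 0: RHS = 1, y in [1, 6]  -> 2 point(s)
  x = 1: RHS = 1, y in [1, 6]  -> 2 point(s)
  x = 2: RHS = 0, y in [0]  -> 1 point(s)
  x = 3: RHS = 4, y in [2, 5]  -> 2 point(s)
  x = 5: RHS = 2, y in [3, 4]  -> 2 point(s)
  x = 6: RHS = 1, y in [1, 6]  -> 2 point(s)
Affine points: 11. Add the point at infinity: total = 12.

#E(F_7) = 12
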